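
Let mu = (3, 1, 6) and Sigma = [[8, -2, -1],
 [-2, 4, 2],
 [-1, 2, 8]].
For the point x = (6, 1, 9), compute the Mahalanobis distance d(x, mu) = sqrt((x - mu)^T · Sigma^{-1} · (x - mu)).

Step 1 — centre the observation: (x - mu) = (3, 0, 3).

Step 2 — invert Sigma (cofactor / det for 3×3, or solve directly):
  Sigma^{-1} = [[0.1429, 0.0714, 0],
 [0.0714, 0.3214, -0.0714],
 [0, -0.0714, 0.1429]].

Step 3 — form the quadratic (x - mu)^T · Sigma^{-1} · (x - mu):
  Sigma^{-1} · (x - mu) = (0.4286, 0, 0.4286).
  (x - mu)^T · [Sigma^{-1} · (x - mu)] = (3)·(0.4286) + (0)·(0) + (3)·(0.4286) = 2.5714.

Step 4 — take square root: d = √(2.5714) ≈ 1.6036.

d(x, mu) = √(2.5714) ≈ 1.6036


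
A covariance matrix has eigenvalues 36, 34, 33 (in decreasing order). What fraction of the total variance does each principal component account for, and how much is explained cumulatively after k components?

Step 1 — total variance = trace(Sigma) = Σ λ_i = 36 + 34 + 33 = 103.

Step 2 — fraction explained by component i = λ_i / Σ λ:
  PC1: 36/103 = 0.3495
  PC2: 34/103 = 0.3301
  PC3: 33/103 = 0.3204

Step 3 — cumulative fraction after k components = (λ_1 + ... + λ_k) / Σ λ:
  k = 1: 36/103 = 0.3495
  k = 2: (36 + 34)/103 = 70/103 = 0.6796
  k = 3: (36 + 34 + 33)/103 = 103/103 = 1

Summary (fraction, with percent):

explained: PC1 0.3495 (34.95%), PC2 0.3301 (33.01%), PC3 0.3204 (32.04%);  cumulative: 0.3495, 0.6796, 1


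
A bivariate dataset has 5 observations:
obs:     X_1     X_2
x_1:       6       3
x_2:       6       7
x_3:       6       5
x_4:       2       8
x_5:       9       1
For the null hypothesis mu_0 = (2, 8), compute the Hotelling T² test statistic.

Step 1 — sample mean vector:
  mean(X_1) = (6 + 6 + 6 + 2 + 9) / 5 = 29/5 = 5.8
  mean(X_2) = (3 + 7 + 5 + 8 + 1) / 5 = 24/5 = 4.8
  x̄ = (5.8, 4.8),  deviation x̄ - mu_0 = (5.8, 4.8) - (2, 8) = (3.8, -3.2).

Step 2 — sample covariance matrix, S[i,j] = (1/(n-1)) · Σ_k (x_{k,i} - mean_i) · (x_{k,j} - mean_j), divisor n-1 = 4:
  S[X_1,X_1] = ((0.2)·(0.2) + (0.2)·(0.2) + (0.2)·(0.2) + (-3.8)·(-3.8) + (3.2)·(3.2)) / 4 = 24.8/4 = 6.2
  S[X_1,X_2] = ((0.2)·(-1.8) + (0.2)·(2.2) + (0.2)·(0.2) + (-3.8)·(3.2) + (3.2)·(-3.8)) / 4 = -24.2/4 = -6.05
  S[X_2,X_2] = ((-1.8)·(-1.8) + (2.2)·(2.2) + (0.2)·(0.2) + (3.2)·(3.2) + (-3.8)·(-3.8)) / 4 = 32.8/4 = 8.2
  S = [[6.2, -6.05],
 [-6.05, 8.2]].

Step 3 — invert S. det(S) = 6.2·8.2 - (-6.05)² = 14.2375.
  S^{-1} = (1/det) · [[d, -b], [-b, a]] = [[0.5759, 0.4249],
 [0.4249, 0.4355]].

Step 4 — quadratic form (x̄ - mu_0)^T · S^{-1} · (x̄ - mu_0):
  S^{-1} · (x̄ - mu_0) = (0.8288, 0.2212),
  (x̄ - mu_0)^T · [...] = (3.8)·(0.8288) + (-3.2)·(0.2212) = 2.4414.

Step 5 — scale by n: T² = 5 · 2.4414 = 12.2072.

T² ≈ 12.2072


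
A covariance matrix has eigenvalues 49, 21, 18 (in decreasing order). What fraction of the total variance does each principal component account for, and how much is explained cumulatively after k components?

Step 1 — total variance = trace(Sigma) = Σ λ_i = 49 + 21 + 18 = 88.

Step 2 — fraction explained by component i = λ_i / Σ λ:
  PC1: 49/88 = 0.5568
  PC2: 21/88 = 0.2386
  PC3: 18/88 = 0.2045

Step 3 — cumulative fraction after k components = (λ_1 + ... + λ_k) / Σ λ:
  k = 1: 49/88 = 0.5568
  k = 2: (49 + 21)/88 = 70/88 = 0.7955
  k = 3: (49 + 21 + 18)/88 = 88/88 = 1

Summary (fraction, with percent):

explained: PC1 0.5568 (55.68%), PC2 0.2386 (23.86%), PC3 0.2045 (20.45%);  cumulative: 0.5568, 0.7955, 1


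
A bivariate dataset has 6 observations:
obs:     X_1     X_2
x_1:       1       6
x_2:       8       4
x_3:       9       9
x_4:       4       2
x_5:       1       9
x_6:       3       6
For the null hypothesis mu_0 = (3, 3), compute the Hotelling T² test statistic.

Step 1 — sample mean vector:
  mean(X_1) = (1 + 8 + 9 + 4 + 1 + 3) / 6 = 26/6 = 4.3333
  mean(X_2) = (6 + 4 + 9 + 2 + 9 + 6) / 6 = 36/6 = 6
  x̄ = (4.3333, 6),  deviation x̄ - mu_0 = (4.3333, 6) - (3, 3) = (1.3333, 3).

Step 2 — sample covariance matrix, S[i,j] = (1/(n-1)) · Σ_k (x_{k,i} - mean_i) · (x_{k,j} - mean_j), divisor n-1 = 5:
  S[X_1,X_1] = ((-3.3333)·(-3.3333) + (3.6667)·(3.6667) + (4.6667)·(4.6667) + (-0.3333)·(-0.3333) + (-3.3333)·(-3.3333) + (-1.3333)·(-1.3333)) / 5 = 59.3333/5 = 11.8667
  S[X_1,X_2] = ((-3.3333)·(0) + (3.6667)·(-2) + (4.6667)·(3) + (-0.3333)·(-4) + (-3.3333)·(3) + (-1.3333)·(0)) / 5 = -2/5 = -0.4
  S[X_2,X_2] = ((0)·(0) + (-2)·(-2) + (3)·(3) + (-4)·(-4) + (3)·(3) + (0)·(0)) / 5 = 38/5 = 7.6
  S = [[11.8667, -0.4],
 [-0.4, 7.6]].

Step 3 — invert S. det(S) = 11.8667·7.6 - (-0.4)² = 90.0267.
  S^{-1} = (1/det) · [[d, -b], [-b, a]] = [[0.0844, 0.0044],
 [0.0044, 0.1318]].

Step 4 — quadratic form (x̄ - mu_0)^T · S^{-1} · (x̄ - mu_0):
  S^{-1} · (x̄ - mu_0) = (0.1259, 0.4014),
  (x̄ - mu_0)^T · [...] = (1.3333)·(0.1259) + (3)·(0.4014) = 1.3719.

Step 5 — scale by n: T² = 6 · 1.3719 = 8.2316.

T² ≈ 8.2316


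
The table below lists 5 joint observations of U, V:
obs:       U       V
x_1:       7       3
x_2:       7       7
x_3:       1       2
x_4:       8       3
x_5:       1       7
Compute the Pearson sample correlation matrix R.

Step 1 — column means:
  mean(U) = (7 + 7 + 1 + 8 + 1) / 5 = 24/5 = 4.8
  mean(V) = (3 + 7 + 2 + 3 + 7) / 5 = 22/5 = 4.4

Step 2 — sample variances and covariances s[i,j] = (1/(n-1)) · Σ_k (x_{k,i} - mean_i) · (x_{k,j} - mean_j), with n-1 = 4:
  s[U,U] = ((2.2)·(2.2) + (2.2)·(2.2) + (-3.8)·(-3.8) + (3.2)·(3.2) + (-3.8)·(-3.8)) / 4 = 48.8/4 = 12.2
  s[U,V] = ((2.2)·(-1.4) + (2.2)·(2.6) + (-3.8)·(-2.4) + (3.2)·(-1.4) + (-3.8)·(2.6)) / 4 = -2.6/4 = -0.65
  s[V,V] = ((-1.4)·(-1.4) + (2.6)·(2.6) + (-2.4)·(-2.4) + (-1.4)·(-1.4) + (2.6)·(2.6)) / 4 = 23.2/4 = 5.8
  Sample standard deviations s_i = √(s[i,i]):
  s(U) = √(12.2) = 3.4928
  s(V) = √(5.8) = 2.4083

Step 3 — r_{ij} = s_{ij} / (s_i · s_j):
  r[U,U] = 1 (diagonal).
  r[U,V] = -0.65 / (3.4928 · 2.4083) = -0.65 / 8.4119 = -0.0773
  r[V,V] = 1 (diagonal).

R is symmetric with unit diagonal. Assembling:

R = [[1, -0.0773],
 [-0.0773, 1]]


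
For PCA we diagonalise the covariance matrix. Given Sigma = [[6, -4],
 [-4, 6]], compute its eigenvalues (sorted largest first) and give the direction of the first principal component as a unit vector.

Step 1 — characteristic polynomial of 2×2 Sigma:
  det(Sigma - λI) = λ² - trace · λ + det = 0.
  trace = 6 + 6 = 12, det = 6·6 - (-4)² = 20.
Step 2 — discriminant:
  Δ = trace² - 4·det = 144 - 80 = 64.
Step 3 — eigenvalues:
  λ = (trace ± √Δ)/2 = (12 ± 8)/2,
  λ_1 = 10,  λ_2 = 2.

Step 4 — unit eigenvector for λ_1: solve (Sigma - λ_1 I)v = 0. First row:
  (6 - 10)·v_x + (-4)·v_y = 0, i.e. (-4)·v_x + (-4)·v_y = 0,
  so v ∝ (b, λ_1 - a) = (-4, 4); multiply by -1 so the first entry is positive: u = (4, -4).
  ||u|| = √((4)² + (-4)²) = √(32) ≈ 5.6569,
  v_1 = u/||u|| ≈ (0.7071, -0.7071) (||v_1|| = 1).

λ_1 = 10,  λ_2 = 2;  v_1 ≈ (0.7071, -0.7071)


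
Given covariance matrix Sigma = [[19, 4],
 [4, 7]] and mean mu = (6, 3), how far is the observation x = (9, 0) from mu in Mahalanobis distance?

Step 1 — centre the observation: (x - mu) = (3, -3).

Step 2 — invert Sigma. det(Sigma) = 19·7 - (4)² = 117.
  Sigma^{-1} = (1/det) · [[d, -b], [-b, a]] = [[0.0598, -0.0342],
 [-0.0342, 0.1624]].

Step 3 — form the quadratic (x - mu)^T · Sigma^{-1} · (x - mu):
  Sigma^{-1} · (x - mu) = (0.2821, -0.5897).
  (x - mu)^T · [Sigma^{-1} · (x - mu)] = (3)·(0.2821) + (-3)·(-0.5897) = 2.6154.

Step 4 — take square root: d = √(2.6154) ≈ 1.6172.

d(x, mu) = √(2.6154) ≈ 1.6172


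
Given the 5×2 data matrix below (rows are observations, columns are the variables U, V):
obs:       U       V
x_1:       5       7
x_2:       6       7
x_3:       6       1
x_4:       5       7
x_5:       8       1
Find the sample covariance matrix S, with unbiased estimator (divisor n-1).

Step 1 — column means:
  mean(U) = (5 + 6 + 6 + 5 + 8) / 5 = 30/5 = 6
  mean(V) = (7 + 7 + 1 + 7 + 1) / 5 = 23/5 = 4.6

Step 2 — sample covariance S[i,j] = (1/(n-1)) · Σ_k (x_{k,i} - mean_i) · (x_{k,j} - mean_j), with n-1 = 4.
  S[U,U] = ((-1)·(-1) + (0)·(0) + (0)·(0) + (-1)·(-1) + (2)·(2)) / 4 = 6/4 = 1.5
  S[U,V] = ((-1)·(2.4) + (0)·(2.4) + (0)·(-3.6) + (-1)·(2.4) + (2)·(-3.6)) / 4 = -12/4 = -3
  S[V,V] = ((2.4)·(2.4) + (2.4)·(2.4) + (-3.6)·(-3.6) + (2.4)·(2.4) + (-3.6)·(-3.6)) / 4 = 43.2/4 = 10.8

S is symmetric (S[j,i] = S[i,j]). Assembling:

S = [[1.5, -3],
 [-3, 10.8]]


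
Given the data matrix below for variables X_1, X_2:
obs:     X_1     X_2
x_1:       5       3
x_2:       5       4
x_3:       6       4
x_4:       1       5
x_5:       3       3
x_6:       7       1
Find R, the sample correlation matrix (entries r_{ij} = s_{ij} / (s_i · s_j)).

Step 1 — column means:
  mean(X_1) = (5 + 5 + 6 + 1 + 3 + 7) / 6 = 27/6 = 4.5
  mean(X_2) = (3 + 4 + 4 + 5 + 3 + 1) / 6 = 20/6 = 3.3333

Step 2 — sample variances and covariances s[i,j] = (1/(n-1)) · Σ_k (x_{k,i} - mean_i) · (x_{k,j} - mean_j), with n-1 = 5:
  s[X_1,X_1] = ((0.5)·(0.5) + (0.5)·(0.5) + (1.5)·(1.5) + (-3.5)·(-3.5) + (-1.5)·(-1.5) + (2.5)·(2.5)) / 5 = 23.5/5 = 4.7
  s[X_1,X_2] = ((0.5)·(-0.3333) + (0.5)·(0.6667) + (1.5)·(0.6667) + (-3.5)·(1.6667) + (-1.5)·(-0.3333) + (2.5)·(-2.3333)) / 5 = -10/5 = -2
  s[X_2,X_2] = ((-0.3333)·(-0.3333) + (0.6667)·(0.6667) + (0.6667)·(0.6667) + (1.6667)·(1.6667) + (-0.3333)·(-0.3333) + (-2.3333)·(-2.3333)) / 5 = 9.3333/5 = 1.8667
  Sample standard deviations s_i = √(s[i,i]):
  s(X_1) = √(4.7) = 2.1679
  s(X_2) = √(1.8667) = 1.3663

Step 3 — r_{ij} = s_{ij} / (s_i · s_j):
  r[X_1,X_1] = 1 (diagonal).
  r[X_1,X_2] = -2 / (2.1679 · 1.3663) = -2 / 2.962 = -0.6752
  r[X_2,X_2] = 1 (diagonal).

R is symmetric with unit diagonal. Assembling:

R = [[1, -0.6752],
 [-0.6752, 1]]


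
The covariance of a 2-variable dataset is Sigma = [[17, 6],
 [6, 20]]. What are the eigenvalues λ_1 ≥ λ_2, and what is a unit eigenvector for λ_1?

Step 1 — characteristic polynomial of 2×2 Sigma:
  det(Sigma - λI) = λ² - trace · λ + det = 0.
  trace = 17 + 20 = 37, det = 17·20 - (6)² = 304.
Step 2 — discriminant:
  Δ = trace² - 4·det = 1369 - 1216 = 153.
Step 3 — eigenvalues:
  λ = (trace ± √Δ)/2 = (37 ± 12.3693)/2,
  λ_1 = 24.6847,  λ_2 = 12.3153.

Step 4 — unit eigenvector for λ_1: solve (Sigma - λ_1 I)v = 0. First row:
  (17 - 24.6847)·v_x + (6)·v_y = 0, i.e. (-7.6847)·v_x + (6)·v_y = 0,
  so v ∝ (b, λ_1 - a) = (6, 7.6847) = u.
  ||u|| = √((6)² + (7.6847)²) = √(95.054) ≈ 9.7496,
  v_1 = u/||u|| ≈ (0.6154, 0.7882) (||v_1|| = 1).

λ_1 = 24.6847,  λ_2 = 12.3153;  v_1 ≈ (0.6154, 0.7882)


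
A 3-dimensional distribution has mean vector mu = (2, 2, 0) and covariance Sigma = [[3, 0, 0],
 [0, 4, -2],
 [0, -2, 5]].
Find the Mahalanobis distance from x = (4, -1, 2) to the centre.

Step 1 — centre the observation: (x - mu) = (2, -3, 2).

Step 2 — invert Sigma (cofactor / det for 3×3, or solve directly):
  Sigma^{-1} = [[0.3333, 0, 0],
 [0, 0.3125, 0.125],
 [0, 0.125, 0.25]].

Step 3 — form the quadratic (x - mu)^T · Sigma^{-1} · (x - mu):
  Sigma^{-1} · (x - mu) = (0.6667, -0.6875, 0.125).
  (x - mu)^T · [Sigma^{-1} · (x - mu)] = (2)·(0.6667) + (-3)·(-0.6875) + (2)·(0.125) = 3.6458.

Step 4 — take square root: d = √(3.6458) ≈ 1.9094.

d(x, mu) = √(3.6458) ≈ 1.9094


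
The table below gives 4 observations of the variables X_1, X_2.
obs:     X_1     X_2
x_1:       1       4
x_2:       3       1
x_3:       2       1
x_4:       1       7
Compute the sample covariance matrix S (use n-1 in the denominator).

Step 1 — column means:
  mean(X_1) = (1 + 3 + 2 + 1) / 4 = 7/4 = 1.75
  mean(X_2) = (4 + 1 + 1 + 7) / 4 = 13/4 = 3.25

Step 2 — sample covariance S[i,j] = (1/(n-1)) · Σ_k (x_{k,i} - mean_i) · (x_{k,j} - mean_j), with n-1 = 3.
  S[X_1,X_1] = ((-0.75)·(-0.75) + (1.25)·(1.25) + (0.25)·(0.25) + (-0.75)·(-0.75)) / 3 = 2.75/3 = 0.9167
  S[X_1,X_2] = ((-0.75)·(0.75) + (1.25)·(-2.25) + (0.25)·(-2.25) + (-0.75)·(3.75)) / 3 = -6.75/3 = -2.25
  S[X_2,X_2] = ((0.75)·(0.75) + (-2.25)·(-2.25) + (-2.25)·(-2.25) + (3.75)·(3.75)) / 3 = 24.75/3 = 8.25

S is symmetric (S[j,i] = S[i,j]). Assembling:

S = [[0.9167, -2.25],
 [-2.25, 8.25]]


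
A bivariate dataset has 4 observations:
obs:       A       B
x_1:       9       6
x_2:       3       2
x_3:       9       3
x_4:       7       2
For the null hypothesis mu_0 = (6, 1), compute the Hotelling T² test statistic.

Step 1 — sample mean vector:
  mean(A) = (9 + 3 + 9 + 7) / 4 = 28/4 = 7
  mean(B) = (6 + 2 + 3 + 2) / 4 = 13/4 = 3.25
  x̄ = (7, 3.25),  deviation x̄ - mu_0 = (7, 3.25) - (6, 1) = (1, 2.25).

Step 2 — sample covariance matrix, S[i,j] = (1/(n-1)) · Σ_k (x_{k,i} - mean_i) · (x_{k,j} - mean_j), divisor n-1 = 3:
  S[A,A] = ((2)·(2) + (-4)·(-4) + (2)·(2) + (0)·(0)) / 3 = 24/3 = 8
  S[A,B] = ((2)·(2.75) + (-4)·(-1.25) + (2)·(-0.25) + (0)·(-1.25)) / 3 = 10/3 = 3.3333
  S[B,B] = ((2.75)·(2.75) + (-1.25)·(-1.25) + (-0.25)·(-0.25) + (-1.25)·(-1.25)) / 3 = 10.75/3 = 3.5833
  S = [[8, 3.3333],
 [3.3333, 3.5833]].

Step 3 — invert S. det(S) = 8·3.5833 - (3.3333)² = 17.5556.
  S^{-1} = (1/det) · [[d, -b], [-b, a]] = [[0.2041, -0.1899],
 [-0.1899, 0.4557]].

Step 4 — quadratic form (x̄ - mu_0)^T · S^{-1} · (x̄ - mu_0):
  S^{-1} · (x̄ - mu_0) = (-0.2231, 0.8354),
  (x̄ - mu_0)^T · [...] = (1)·(-0.2231) + (2.25)·(0.8354) = 1.6566.

Step 5 — scale by n: T² = 4 · 1.6566 = 6.6266.

T² ≈ 6.6266


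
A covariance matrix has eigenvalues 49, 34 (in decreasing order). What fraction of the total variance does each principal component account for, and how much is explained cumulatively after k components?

Step 1 — total variance = trace(Sigma) = Σ λ_i = 49 + 34 = 83.

Step 2 — fraction explained by component i = λ_i / Σ λ:
  PC1: 49/83 = 0.5904
  PC2: 34/83 = 0.4096

Step 3 — cumulative fraction after k components = (λ_1 + ... + λ_k) / Σ λ:
  k = 1: 49/83 = 0.5904
  k = 2: (49 + 34)/83 = 83/83 = 1

Summary (fraction, with percent):

explained: PC1 0.5904 (59.04%), PC2 0.4096 (40.96%);  cumulative: 0.5904, 1


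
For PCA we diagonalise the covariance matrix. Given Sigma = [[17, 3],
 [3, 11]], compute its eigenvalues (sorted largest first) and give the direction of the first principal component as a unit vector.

Step 1 — characteristic polynomial of 2×2 Sigma:
  det(Sigma - λI) = λ² - trace · λ + det = 0.
  trace = 17 + 11 = 28, det = 17·11 - (3)² = 178.
Step 2 — discriminant:
  Δ = trace² - 4·det = 784 - 712 = 72.
Step 3 — eigenvalues:
  λ = (trace ± √Δ)/2 = (28 ± 8.4853)/2,
  λ_1 = 18.2426,  λ_2 = 9.7574.

Step 4 — unit eigenvector for λ_1: solve (Sigma - λ_1 I)v = 0. First row:
  (17 - 18.2426)·v_x + (3)·v_y = 0, i.e. (-1.2426)·v_x + (3)·v_y = 0,
  so v ∝ (b, λ_1 - a) = (3, 1.2426) = u.
  ||u|| = √((3)² + (1.2426)²) = √(10.5442) ≈ 3.2472,
  v_1 = u/||u|| ≈ (0.9239, 0.3827) (||v_1|| = 1).

λ_1 = 18.2426,  λ_2 = 9.7574;  v_1 ≈ (0.9239, 0.3827)


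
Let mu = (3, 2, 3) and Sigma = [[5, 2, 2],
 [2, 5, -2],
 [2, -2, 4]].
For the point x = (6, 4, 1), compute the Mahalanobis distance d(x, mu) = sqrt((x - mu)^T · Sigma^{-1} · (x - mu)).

Step 1 — centre the observation: (x - mu) = (3, 2, -2).

Step 2 — invert Sigma (cofactor / det for 3×3, or solve directly):
  Sigma^{-1} = [[0.5714, -0.4286, -0.5],
 [-0.4286, 0.5714, 0.5],
 [-0.5, 0.5, 0.75]].

Step 3 — form the quadratic (x - mu)^T · Sigma^{-1} · (x - mu):
  Sigma^{-1} · (x - mu) = (1.8571, -1.1429, -2).
  (x - mu)^T · [Sigma^{-1} · (x - mu)] = (3)·(1.8571) + (2)·(-1.1429) + (-2)·(-2) = 7.2857.

Step 4 — take square root: d = √(7.2857) ≈ 2.6992.

d(x, mu) = √(7.2857) ≈ 2.6992


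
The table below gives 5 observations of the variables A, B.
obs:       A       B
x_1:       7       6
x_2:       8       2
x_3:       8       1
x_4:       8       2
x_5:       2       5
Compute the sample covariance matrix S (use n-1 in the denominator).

Step 1 — column means:
  mean(A) = (7 + 8 + 8 + 8 + 2) / 5 = 33/5 = 6.6
  mean(B) = (6 + 2 + 1 + 2 + 5) / 5 = 16/5 = 3.2

Step 2 — sample covariance S[i,j] = (1/(n-1)) · Σ_k (x_{k,i} - mean_i) · (x_{k,j} - mean_j), with n-1 = 4.
  S[A,A] = ((0.4)·(0.4) + (1.4)·(1.4) + (1.4)·(1.4) + (1.4)·(1.4) + (-4.6)·(-4.6)) / 4 = 27.2/4 = 6.8
  S[A,B] = ((0.4)·(2.8) + (1.4)·(-1.2) + (1.4)·(-2.2) + (1.4)·(-1.2) + (-4.6)·(1.8)) / 4 = -13.6/4 = -3.4
  S[B,B] = ((2.8)·(2.8) + (-1.2)·(-1.2) + (-2.2)·(-2.2) + (-1.2)·(-1.2) + (1.8)·(1.8)) / 4 = 18.8/4 = 4.7

S is symmetric (S[j,i] = S[i,j]). Assembling:

S = [[6.8, -3.4],
 [-3.4, 4.7]]


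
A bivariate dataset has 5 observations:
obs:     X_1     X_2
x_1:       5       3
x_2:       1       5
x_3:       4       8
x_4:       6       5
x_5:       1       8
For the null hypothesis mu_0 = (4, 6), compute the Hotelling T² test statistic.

Step 1 — sample mean vector:
  mean(X_1) = (5 + 1 + 4 + 6 + 1) / 5 = 17/5 = 3.4
  mean(X_2) = (3 + 5 + 8 + 5 + 8) / 5 = 29/5 = 5.8
  x̄ = (3.4, 5.8),  deviation x̄ - mu_0 = (3.4, 5.8) - (4, 6) = (-0.6, -0.2).

Step 2 — sample covariance matrix, S[i,j] = (1/(n-1)) · Σ_k (x_{k,i} - mean_i) · (x_{k,j} - mean_j), divisor n-1 = 4:
  S[X_1,X_1] = ((1.6)·(1.6) + (-2.4)·(-2.4) + (0.6)·(0.6) + (2.6)·(2.6) + (-2.4)·(-2.4)) / 4 = 21.2/4 = 5.3
  S[X_1,X_2] = ((1.6)·(-2.8) + (-2.4)·(-0.8) + (0.6)·(2.2) + (2.6)·(-0.8) + (-2.4)·(2.2)) / 4 = -8.6/4 = -2.15
  S[X_2,X_2] = ((-2.8)·(-2.8) + (-0.8)·(-0.8) + (2.2)·(2.2) + (-0.8)·(-0.8) + (2.2)·(2.2)) / 4 = 18.8/4 = 4.7
  S = [[5.3, -2.15],
 [-2.15, 4.7]].

Step 3 — invert S. det(S) = 5.3·4.7 - (-2.15)² = 20.2875.
  S^{-1} = (1/det) · [[d, -b], [-b, a]] = [[0.2317, 0.106],
 [0.106, 0.2612]].

Step 4 — quadratic form (x̄ - mu_0)^T · S^{-1} · (x̄ - mu_0):
  S^{-1} · (x̄ - mu_0) = (-0.1602, -0.1158),
  (x̄ - mu_0)^T · [...] = (-0.6)·(-0.1602) + (-0.2)·(-0.1158) = 0.1193.

Step 5 — scale by n: T² = 5 · 0.1193 = 0.5964.

T² ≈ 0.5964


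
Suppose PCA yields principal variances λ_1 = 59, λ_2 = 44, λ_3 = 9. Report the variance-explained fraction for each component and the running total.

Step 1 — total variance = trace(Sigma) = Σ λ_i = 59 + 44 + 9 = 112.

Step 2 — fraction explained by component i = λ_i / Σ λ:
  PC1: 59/112 = 0.5268
  PC2: 44/112 = 0.3929
  PC3: 9/112 = 0.0804

Step 3 — cumulative fraction after k components = (λ_1 + ... + λ_k) / Σ λ:
  k = 1: 59/112 = 0.5268
  k = 2: (59 + 44)/112 = 103/112 = 0.9196
  k = 3: (59 + 44 + 9)/112 = 112/112 = 1

Summary (fraction, with percent):

explained: PC1 0.5268 (52.68%), PC2 0.3929 (39.29%), PC3 0.0804 (8.04%);  cumulative: 0.5268, 0.9196, 1


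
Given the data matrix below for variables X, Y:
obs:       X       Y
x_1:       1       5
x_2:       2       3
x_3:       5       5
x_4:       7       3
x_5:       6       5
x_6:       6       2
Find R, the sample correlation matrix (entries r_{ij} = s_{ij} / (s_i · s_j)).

Step 1 — column means:
  mean(X) = (1 + 2 + 5 + 7 + 6 + 6) / 6 = 27/6 = 4.5
  mean(Y) = (5 + 3 + 5 + 3 + 5 + 2) / 6 = 23/6 = 3.8333

Step 2 — sample variances and covariances s[i,j] = (1/(n-1)) · Σ_k (x_{k,i} - mean_i) · (x_{k,j} - mean_j), with n-1 = 5:
  s[X,X] = ((-3.5)·(-3.5) + (-2.5)·(-2.5) + (0.5)·(0.5) + (2.5)·(2.5) + (1.5)·(1.5) + (1.5)·(1.5)) / 5 = 29.5/5 = 5.9
  s[X,Y] = ((-3.5)·(1.1667) + (-2.5)·(-0.8333) + (0.5)·(1.1667) + (2.5)·(-0.8333) + (1.5)·(1.1667) + (1.5)·(-1.8333)) / 5 = -4.5/5 = -0.9
  s[Y,Y] = ((1.1667)·(1.1667) + (-0.8333)·(-0.8333) + (1.1667)·(1.1667) + (-0.8333)·(-0.8333) + (1.1667)·(1.1667) + (-1.8333)·(-1.8333)) / 5 = 8.8333/5 = 1.7667
  Sample standard deviations s_i = √(s[i,i]):
  s(X) = √(5.9) = 2.429
  s(Y) = √(1.7667) = 1.3292

Step 3 — r_{ij} = s_{ij} / (s_i · s_j):
  r[X,X] = 1 (diagonal).
  r[X,Y] = -0.9 / (2.429 · 1.3292) = -0.9 / 3.2285 = -0.2788
  r[Y,Y] = 1 (diagonal).

R is symmetric with unit diagonal. Assembling:

R = [[1, -0.2788],
 [-0.2788, 1]]


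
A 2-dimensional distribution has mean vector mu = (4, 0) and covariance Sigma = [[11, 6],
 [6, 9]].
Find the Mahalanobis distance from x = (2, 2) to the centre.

Step 1 — centre the observation: (x - mu) = (-2, 2).

Step 2 — invert Sigma. det(Sigma) = 11·9 - (6)² = 63.
  Sigma^{-1} = (1/det) · [[d, -b], [-b, a]] = [[0.1429, -0.0952],
 [-0.0952, 0.1746]].

Step 3 — form the quadratic (x - mu)^T · Sigma^{-1} · (x - mu):
  Sigma^{-1} · (x - mu) = (-0.4762, 0.5397).
  (x - mu)^T · [Sigma^{-1} · (x - mu)] = (-2)·(-0.4762) + (2)·(0.5397) = 2.0317.

Step 4 — take square root: d = √(2.0317) ≈ 1.4254.

d(x, mu) = √(2.0317) ≈ 1.4254


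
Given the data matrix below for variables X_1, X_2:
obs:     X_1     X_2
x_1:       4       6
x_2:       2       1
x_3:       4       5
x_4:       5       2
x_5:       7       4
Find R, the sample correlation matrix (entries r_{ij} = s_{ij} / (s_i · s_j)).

Step 1 — column means:
  mean(X_1) = (4 + 2 + 4 + 5 + 7) / 5 = 22/5 = 4.4
  mean(X_2) = (6 + 1 + 5 + 2 + 4) / 5 = 18/5 = 3.6

Step 2 — sample variances and covariances s[i,j] = (1/(n-1)) · Σ_k (x_{k,i} - mean_i) · (x_{k,j} - mean_j), with n-1 = 4:
  s[X_1,X_1] = ((-0.4)·(-0.4) + (-2.4)·(-2.4) + (-0.4)·(-0.4) + (0.6)·(0.6) + (2.6)·(2.6)) / 4 = 13.2/4 = 3.3
  s[X_1,X_2] = ((-0.4)·(2.4) + (-2.4)·(-2.6) + (-0.4)·(1.4) + (0.6)·(-1.6) + (2.6)·(0.4)) / 4 = 4.8/4 = 1.2
  s[X_2,X_2] = ((2.4)·(2.4) + (-2.6)·(-2.6) + (1.4)·(1.4) + (-1.6)·(-1.6) + (0.4)·(0.4)) / 4 = 17.2/4 = 4.3
  Sample standard deviations s_i = √(s[i,i]):
  s(X_1) = √(3.3) = 1.8166
  s(X_2) = √(4.3) = 2.0736

Step 3 — r_{ij} = s_{ij} / (s_i · s_j):
  r[X_1,X_1] = 1 (diagonal).
  r[X_1,X_2] = 1.2 / (1.8166 · 2.0736) = 1.2 / 3.767 = 0.3186
  r[X_2,X_2] = 1 (diagonal).

R is symmetric with unit diagonal. Assembling:

R = [[1, 0.3186],
 [0.3186, 1]]


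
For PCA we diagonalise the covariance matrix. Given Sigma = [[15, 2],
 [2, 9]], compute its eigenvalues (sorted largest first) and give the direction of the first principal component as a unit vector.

Step 1 — characteristic polynomial of 2×2 Sigma:
  det(Sigma - λI) = λ² - trace · λ + det = 0.
  trace = 15 + 9 = 24, det = 15·9 - (2)² = 131.
Step 2 — discriminant:
  Δ = trace² - 4·det = 576 - 524 = 52.
Step 3 — eigenvalues:
  λ = (trace ± √Δ)/2 = (24 ± 7.2111)/2,
  λ_1 = 15.6056,  λ_2 = 8.3944.

Step 4 — unit eigenvector for λ_1: solve (Sigma - λ_1 I)v = 0. First row:
  (15 - 15.6056)·v_x + (2)·v_y = 0, i.e. (-0.6056)·v_x + (2)·v_y = 0,
  so v ∝ (b, λ_1 - a) = (2, 0.6056) = u.
  ||u|| = √((2)² + (0.6056)²) = √(4.3667) ≈ 2.0897,
  v_1 = u/||u|| ≈ (0.9571, 0.2898) (||v_1|| = 1).

λ_1 = 15.6056,  λ_2 = 8.3944;  v_1 ≈ (0.9571, 0.2898)


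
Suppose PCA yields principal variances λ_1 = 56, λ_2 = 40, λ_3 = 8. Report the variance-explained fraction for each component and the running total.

Step 1 — total variance = trace(Sigma) = Σ λ_i = 56 + 40 + 8 = 104.

Step 2 — fraction explained by component i = λ_i / Σ λ:
  PC1: 56/104 = 0.5385
  PC2: 40/104 = 0.3846
  PC3: 8/104 = 0.0769

Step 3 — cumulative fraction after k components = (λ_1 + ... + λ_k) / Σ λ:
  k = 1: 56/104 = 0.5385
  k = 2: (56 + 40)/104 = 96/104 = 0.9231
  k = 3: (56 + 40 + 8)/104 = 104/104 = 1

Summary (fraction, with percent):

explained: PC1 0.5385 (53.85%), PC2 0.3846 (38.46%), PC3 0.0769 (7.69%);  cumulative: 0.5385, 0.9231, 1


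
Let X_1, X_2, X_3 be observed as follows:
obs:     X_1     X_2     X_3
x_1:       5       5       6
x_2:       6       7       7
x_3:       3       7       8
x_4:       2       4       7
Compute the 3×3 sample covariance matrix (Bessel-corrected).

Step 1 — column means:
  mean(X_1) = (5 + 6 + 3 + 2) / 4 = 16/4 = 4
  mean(X_2) = (5 + 7 + 7 + 4) / 4 = 23/4 = 5.75
  mean(X_3) = (6 + 7 + 8 + 7) / 4 = 28/4 = 7

Step 2 — sample covariance S[i,j] = (1/(n-1)) · Σ_k (x_{k,i} - mean_i) · (x_{k,j} - mean_j), with n-1 = 3.
  S[X_1,X_1] = ((1)·(1) + (2)·(2) + (-1)·(-1) + (-2)·(-2)) / 3 = 10/3 = 3.3333
  S[X_1,X_2] = ((1)·(-0.75) + (2)·(1.25) + (-1)·(1.25) + (-2)·(-1.75)) / 3 = 4/3 = 1.3333
  S[X_1,X_3] = ((1)·(-1) + (2)·(0) + (-1)·(1) + (-2)·(0)) / 3 = -2/3 = -0.6667
  S[X_2,X_2] = ((-0.75)·(-0.75) + (1.25)·(1.25) + (1.25)·(1.25) + (-1.75)·(-1.75)) / 3 = 6.75/3 = 2.25
  S[X_2,X_3] = ((-0.75)·(-1) + (1.25)·(0) + (1.25)·(1) + (-1.75)·(0)) / 3 = 2/3 = 0.6667
  S[X_3,X_3] = ((-1)·(-1) + (0)·(0) + (1)·(1) + (0)·(0)) / 3 = 2/3 = 0.6667

S is symmetric (S[j,i] = S[i,j]). Assembling:

S = [[3.3333, 1.3333, -0.6667],
 [1.3333, 2.25, 0.6667],
 [-0.6667, 0.6667, 0.6667]]


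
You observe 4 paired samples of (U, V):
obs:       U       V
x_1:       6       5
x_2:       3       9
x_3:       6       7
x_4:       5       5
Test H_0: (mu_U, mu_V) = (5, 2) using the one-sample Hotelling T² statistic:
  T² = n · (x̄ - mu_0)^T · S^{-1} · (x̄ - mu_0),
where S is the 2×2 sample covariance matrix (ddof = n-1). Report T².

Step 1 — sample mean vector:
  mean(U) = (6 + 3 + 6 + 5) / 4 = 20/4 = 5
  mean(V) = (5 + 9 + 7 + 5) / 4 = 26/4 = 6.5
  x̄ = (5, 6.5),  deviation x̄ - mu_0 = (5, 6.5) - (5, 2) = (0, 4.5).

Step 2 — sample covariance matrix, S[i,j] = (1/(n-1)) · Σ_k (x_{k,i} - mean_i) · (x_{k,j} - mean_j), divisor n-1 = 3:
  S[U,U] = ((1)·(1) + (-2)·(-2) + (1)·(1) + (0)·(0)) / 3 = 6/3 = 2
  S[U,V] = ((1)·(-1.5) + (-2)·(2.5) + (1)·(0.5) + (0)·(-1.5)) / 3 = -6/3 = -2
  S[V,V] = ((-1.5)·(-1.5) + (2.5)·(2.5) + (0.5)·(0.5) + (-1.5)·(-1.5)) / 3 = 11/3 = 3.6667
  S = [[2, -2],
 [-2, 3.6667]].

Step 3 — invert S. det(S) = 2·3.6667 - (-2)² = 3.3333.
  S^{-1} = (1/det) · [[d, -b], [-b, a]] = [[1.1, 0.6],
 [0.6, 0.6]].

Step 4 — quadratic form (x̄ - mu_0)^T · S^{-1} · (x̄ - mu_0):
  S^{-1} · (x̄ - mu_0) = (2.7, 2.7),
  (x̄ - mu_0)^T · [...] = (0)·(2.7) + (4.5)·(2.7) = 12.15.

Step 5 — scale by n: T² = 4 · 12.15 = 48.6.

T² ≈ 48.6


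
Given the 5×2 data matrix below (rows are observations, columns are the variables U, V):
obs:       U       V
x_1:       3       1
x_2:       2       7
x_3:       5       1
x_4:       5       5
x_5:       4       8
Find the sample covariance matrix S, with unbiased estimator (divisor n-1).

Step 1 — column means:
  mean(U) = (3 + 2 + 5 + 5 + 4) / 5 = 19/5 = 3.8
  mean(V) = (1 + 7 + 1 + 5 + 8) / 5 = 22/5 = 4.4

Step 2 — sample covariance S[i,j] = (1/(n-1)) · Σ_k (x_{k,i} - mean_i) · (x_{k,j} - mean_j), with n-1 = 4.
  S[U,U] = ((-0.8)·(-0.8) + (-1.8)·(-1.8) + (1.2)·(1.2) + (1.2)·(1.2) + (0.2)·(0.2)) / 4 = 6.8/4 = 1.7
  S[U,V] = ((-0.8)·(-3.4) + (-1.8)·(2.6) + (1.2)·(-3.4) + (1.2)·(0.6) + (0.2)·(3.6)) / 4 = -4.6/4 = -1.15
  S[V,V] = ((-3.4)·(-3.4) + (2.6)·(2.6) + (-3.4)·(-3.4) + (0.6)·(0.6) + (3.6)·(3.6)) / 4 = 43.2/4 = 10.8

S is symmetric (S[j,i] = S[i,j]). Assembling:

S = [[1.7, -1.15],
 [-1.15, 10.8]]


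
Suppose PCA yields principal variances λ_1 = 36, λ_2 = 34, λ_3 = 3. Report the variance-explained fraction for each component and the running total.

Step 1 — total variance = trace(Sigma) = Σ λ_i = 36 + 34 + 3 = 73.

Step 2 — fraction explained by component i = λ_i / Σ λ:
  PC1: 36/73 = 0.4932
  PC2: 34/73 = 0.4658
  PC3: 3/73 = 0.0411

Step 3 — cumulative fraction after k components = (λ_1 + ... + λ_k) / Σ λ:
  k = 1: 36/73 = 0.4932
  k = 2: (36 + 34)/73 = 70/73 = 0.9589
  k = 3: (36 + 34 + 3)/73 = 73/73 = 1

Summary (fraction, with percent):

explained: PC1 0.4932 (49.32%), PC2 0.4658 (46.58%), PC3 0.0411 (4.11%);  cumulative: 0.4932, 0.9589, 1


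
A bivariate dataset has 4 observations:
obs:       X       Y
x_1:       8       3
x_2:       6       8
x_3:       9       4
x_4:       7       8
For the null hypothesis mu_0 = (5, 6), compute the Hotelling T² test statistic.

Step 1 — sample mean vector:
  mean(X) = (8 + 6 + 9 + 7) / 4 = 30/4 = 7.5
  mean(Y) = (3 + 8 + 4 + 8) / 4 = 23/4 = 5.75
  x̄ = (7.5, 5.75),  deviation x̄ - mu_0 = (7.5, 5.75) - (5, 6) = (2.5, -0.25).

Step 2 — sample covariance matrix, S[i,j] = (1/(n-1)) · Σ_k (x_{k,i} - mean_i) · (x_{k,j} - mean_j), divisor n-1 = 3:
  S[X,X] = ((0.5)·(0.5) + (-1.5)·(-1.5) + (1.5)·(1.5) + (-0.5)·(-0.5)) / 3 = 5/3 = 1.6667
  S[X,Y] = ((0.5)·(-2.75) + (-1.5)·(2.25) + (1.5)·(-1.75) + (-0.5)·(2.25)) / 3 = -8.5/3 = -2.8333
  S[Y,Y] = ((-2.75)·(-2.75) + (2.25)·(2.25) + (-1.75)·(-1.75) + (2.25)·(2.25)) / 3 = 20.75/3 = 6.9167
  S = [[1.6667, -2.8333],
 [-2.8333, 6.9167]].

Step 3 — invert S. det(S) = 1.6667·6.9167 - (-2.8333)² = 3.5.
  S^{-1} = (1/det) · [[d, -b], [-b, a]] = [[1.9762, 0.8095],
 [0.8095, 0.4762]].

Step 4 — quadratic form (x̄ - mu_0)^T · S^{-1} · (x̄ - mu_0):
  S^{-1} · (x̄ - mu_0) = (4.7381, 1.9048),
  (x̄ - mu_0)^T · [...] = (2.5)·(4.7381) + (-0.25)·(1.9048) = 11.369.

Step 5 — scale by n: T² = 4 · 11.369 = 45.4762.

T² ≈ 45.4762


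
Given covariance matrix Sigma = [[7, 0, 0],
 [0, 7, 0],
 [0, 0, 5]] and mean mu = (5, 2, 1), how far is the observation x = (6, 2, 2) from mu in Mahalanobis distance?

Step 1 — centre the observation: (x - mu) = (1, 0, 1).

Step 2 — invert Sigma (cofactor / det for 3×3, or solve directly):
  Sigma^{-1} = [[0.1429, 0, 0],
 [0, 0.1429, 0],
 [0, 0, 0.2]].

Step 3 — form the quadratic (x - mu)^T · Sigma^{-1} · (x - mu):
  Sigma^{-1} · (x - mu) = (0.1429, 0, 0.2).
  (x - mu)^T · [Sigma^{-1} · (x - mu)] = (1)·(0.1429) + (0)·(0) + (1)·(0.2) = 0.3429.

Step 4 — take square root: d = √(0.3429) ≈ 0.5855.

d(x, mu) = √(0.3429) ≈ 0.5855


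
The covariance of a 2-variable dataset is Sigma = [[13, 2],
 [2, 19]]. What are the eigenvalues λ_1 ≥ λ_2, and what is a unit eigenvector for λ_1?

Step 1 — characteristic polynomial of 2×2 Sigma:
  det(Sigma - λI) = λ² - trace · λ + det = 0.
  trace = 13 + 19 = 32, det = 13·19 - (2)² = 243.
Step 2 — discriminant:
  Δ = trace² - 4·det = 1024 - 972 = 52.
Step 3 — eigenvalues:
  λ = (trace ± √Δ)/2 = (32 ± 7.2111)/2,
  λ_1 = 19.6056,  λ_2 = 12.3944.

Step 4 — unit eigenvector for λ_1: solve (Sigma - λ_1 I)v = 0. First row:
  (13 - 19.6056)·v_x + (2)·v_y = 0, i.e. (-6.6056)·v_x + (2)·v_y = 0,
  so v ∝ (b, λ_1 - a) = (2, 6.6056) = u.
  ||u|| = √((2)² + (6.6056)²) = √(47.6333) ≈ 6.9017,
  v_1 = u/||u|| ≈ (0.2898, 0.9571) (||v_1|| = 1).

λ_1 = 19.6056,  λ_2 = 12.3944;  v_1 ≈ (0.2898, 0.9571)


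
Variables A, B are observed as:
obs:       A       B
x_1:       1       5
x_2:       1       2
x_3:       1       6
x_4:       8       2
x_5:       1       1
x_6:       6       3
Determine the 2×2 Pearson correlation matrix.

Step 1 — column means:
  mean(A) = (1 + 1 + 1 + 8 + 1 + 6) / 6 = 18/6 = 3
  mean(B) = (5 + 2 + 6 + 2 + 1 + 3) / 6 = 19/6 = 3.1667

Step 2 — sample variances and covariances s[i,j] = (1/(n-1)) · Σ_k (x_{k,i} - mean_i) · (x_{k,j} - mean_j), with n-1 = 5:
  s[A,A] = ((-2)·(-2) + (-2)·(-2) + (-2)·(-2) + (5)·(5) + (-2)·(-2) + (3)·(3)) / 5 = 50/5 = 10
  s[A,B] = ((-2)·(1.8333) + (-2)·(-1.1667) + (-2)·(2.8333) + (5)·(-1.1667) + (-2)·(-2.1667) + (3)·(-0.1667)) / 5 = -9/5 = -1.8
  s[B,B] = ((1.8333)·(1.8333) + (-1.1667)·(-1.1667) + (2.8333)·(2.8333) + (-1.1667)·(-1.1667) + (-2.1667)·(-2.1667) + (-0.1667)·(-0.1667)) / 5 = 18.8333/5 = 3.7667
  Sample standard deviations s_i = √(s[i,i]):
  s(A) = √(10) = 3.1623
  s(B) = √(3.7667) = 1.9408

Step 3 — r_{ij} = s_{ij} / (s_i · s_j):
  r[A,A] = 1 (diagonal).
  r[A,B] = -1.8 / (3.1623 · 1.9408) = -1.8 / 6.1373 = -0.2933
  r[B,B] = 1 (diagonal).

R is symmetric with unit diagonal. Assembling:

R = [[1, -0.2933],
 [-0.2933, 1]]


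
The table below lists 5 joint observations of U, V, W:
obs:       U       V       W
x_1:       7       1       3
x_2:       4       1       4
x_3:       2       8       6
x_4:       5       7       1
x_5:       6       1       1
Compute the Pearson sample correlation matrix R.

Step 1 — column means:
  mean(U) = (7 + 4 + 2 + 5 + 6) / 5 = 24/5 = 4.8
  mean(V) = (1 + 1 + 8 + 7 + 1) / 5 = 18/5 = 3.6
  mean(W) = (3 + 4 + 6 + 1 + 1) / 5 = 15/5 = 3

Step 2 — sample variances and covariances s[i,j] = (1/(n-1)) · Σ_k (x_{k,i} - mean_i) · (x_{k,j} - mean_j), with n-1 = 4:
  s[U,U] = ((2.2)·(2.2) + (-0.8)·(-0.8) + (-2.8)·(-2.8) + (0.2)·(0.2) + (1.2)·(1.2)) / 4 = 14.8/4 = 3.7
  s[U,V] = ((2.2)·(-2.6) + (-0.8)·(-2.6) + (-2.8)·(4.4) + (0.2)·(3.4) + (1.2)·(-2.6)) / 4 = -18.4/4 = -4.6
  s[U,W] = ((2.2)·(0) + (-0.8)·(1) + (-2.8)·(3) + (0.2)·(-2) + (1.2)·(-2)) / 4 = -12/4 = -3
  s[V,V] = ((-2.6)·(-2.6) + (-2.6)·(-2.6) + (4.4)·(4.4) + (3.4)·(3.4) + (-2.6)·(-2.6)) / 4 = 51.2/4 = 12.8
  s[V,W] = ((-2.6)·(0) + (-2.6)·(1) + (4.4)·(3) + (3.4)·(-2) + (-2.6)·(-2)) / 4 = 9/4 = 2.25
  s[W,W] = ((0)·(0) + (1)·(1) + (3)·(3) + (-2)·(-2) + (-2)·(-2)) / 4 = 18/4 = 4.5
  Sample standard deviations s_i = √(s[i,i]):
  s(U) = √(3.7) = 1.9235
  s(V) = √(12.8) = 3.5777
  s(W) = √(4.5) = 2.1213

Step 3 — r_{ij} = s_{ij} / (s_i · s_j):
  r[U,U] = 1 (diagonal).
  r[U,V] = -4.6 / (1.9235 · 3.5777) = -4.6 / 6.8819 = -0.6684
  r[U,W] = -3 / (1.9235 · 2.1213) = -3 / 4.0804 = -0.7352
  r[V,V] = 1 (diagonal).
  r[V,W] = 2.25 / (3.5777 · 2.1213) = 2.25 / 7.5895 = 0.2965
  r[W,W] = 1 (diagonal).

R is symmetric with unit diagonal. Assembling:

R = [[1, -0.6684, -0.7352],
 [-0.6684, 1, 0.2965],
 [-0.7352, 0.2965, 1]]


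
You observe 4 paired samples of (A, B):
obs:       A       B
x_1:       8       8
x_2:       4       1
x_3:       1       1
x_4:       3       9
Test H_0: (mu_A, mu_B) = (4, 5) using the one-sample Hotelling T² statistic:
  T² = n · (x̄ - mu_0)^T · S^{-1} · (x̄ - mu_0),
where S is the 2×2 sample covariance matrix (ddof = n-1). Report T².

Step 1 — sample mean vector:
  mean(A) = (8 + 4 + 1 + 3) / 4 = 16/4 = 4
  mean(B) = (8 + 1 + 1 + 9) / 4 = 19/4 = 4.75
  x̄ = (4, 4.75),  deviation x̄ - mu_0 = (4, 4.75) - (4, 5) = (0, -0.25).

Step 2 — sample covariance matrix, S[i,j] = (1/(n-1)) · Σ_k (x_{k,i} - mean_i) · (x_{k,j} - mean_j), divisor n-1 = 3:
  S[A,A] = ((4)·(4) + (0)·(0) + (-3)·(-3) + (-1)·(-1)) / 3 = 26/3 = 8.6667
  S[A,B] = ((4)·(3.25) + (0)·(-3.75) + (-3)·(-3.75) + (-1)·(4.25)) / 3 = 20/3 = 6.6667
  S[B,B] = ((3.25)·(3.25) + (-3.75)·(-3.75) + (-3.75)·(-3.75) + (4.25)·(4.25)) / 3 = 56.75/3 = 18.9167
  S = [[8.6667, 6.6667],
 [6.6667, 18.9167]].

Step 3 — invert S. det(S) = 8.6667·18.9167 - (6.6667)² = 119.5.
  S^{-1} = (1/det) · [[d, -b], [-b, a]] = [[0.1583, -0.0558],
 [-0.0558, 0.0725]].

Step 4 — quadratic form (x̄ - mu_0)^T · S^{-1} · (x̄ - mu_0):
  S^{-1} · (x̄ - mu_0) = (0.0139, -0.0181),
  (x̄ - mu_0)^T · [...] = (0)·(0.0139) + (-0.25)·(-0.0181) = 0.0045.

Step 5 — scale by n: T² = 4 · 0.0045 = 0.0181.

T² ≈ 0.0181


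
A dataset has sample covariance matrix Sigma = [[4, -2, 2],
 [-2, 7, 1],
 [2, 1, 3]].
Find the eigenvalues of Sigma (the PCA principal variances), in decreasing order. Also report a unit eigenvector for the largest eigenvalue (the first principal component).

Step 1 — characteristic polynomial p(λ) = det(λI - Sigma) = λ³ - tr·λ² + c_1·λ - det, where tr = trace, c_1 = sum of the principal 2×2 minors, det = det(Sigma):
  tr = 4 + 7 + 3 = 14,
  c_1 = (4·7 - (-2)²) + (4·3 - (2)²) + (7·3 - (1)²) = 24 + 8 + 20 = 52,
  det = 4·(7·3 - (1)²) - (-2)·((-2)·3 - (1)·(2)) + (2)·((-2)·(1) - 7·(2)) = 4·(20) - (-2)·(-8) + (2)·(-16) = 32.
  So p(λ) = λ³ - 14λ² + 52λ - 32.
Step 2 — look for an integer root (rational root theorem: any rational root is an integer divisor of 32). Testing λ = 8:
  p(8) = 512 - 896 + 416 - 32 = 0  ✓
  Dividing out (λ - 8): p(λ) = (λ - 8)(λ² - 6λ + 4).
Step 3 — remaining eigenvalues from the quadratic λ² - 6λ + 4 = 0:
  Δ = 6² - 4·4 = 36 - 16 = 20,  λ = (6 ± √20)/2 = (6 ± 4.4721)/2 ≈ 5.2361 or 0.7639.
  Sorted: λ_1 = 8,  λ_2 = 5.2361,  λ_3 = 0.7639  (check: sum = 14 = tr ✓).

Step 4 — unit eigenvector for λ_1 = 8: v spans the null space of (Sigma - λ_1 I), whose rows are
  r_1 = (-4, -2, 2),  r_2 = (-2, -1, 1),  r_3 = (2, 1, -5).
  v is orthogonal to every row, so take v ∝ r_1 × r_3 = ((-2)·(-5) - (2)·(1), (2)·(2) - (-4)·(-5), (-4)·(1) - (-2)·(2)) = (8, -16, 0).
  Rescale (divide by 8): u = (1, -2, 0).
  ||u|| = √((1)² + (-2)² + (0)²) = √(5) ≈ 2.2361,  v_1 = u/||u|| ≈ (0.4472, -0.8944, 0) (||v_1|| = 1).

λ_1 = 8,  λ_2 = 5.2361,  λ_3 = 0.7639;  v_1 ≈ (0.4472, -0.8944, 0)


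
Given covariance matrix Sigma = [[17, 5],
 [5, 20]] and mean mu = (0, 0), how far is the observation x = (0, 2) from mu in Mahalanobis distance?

Step 1 — centre the observation: (x - mu) = (0, 2).

Step 2 — invert Sigma. det(Sigma) = 17·20 - (5)² = 315.
  Sigma^{-1} = (1/det) · [[d, -b], [-b, a]] = [[0.0635, -0.0159],
 [-0.0159, 0.054]].

Step 3 — form the quadratic (x - mu)^T · Sigma^{-1} · (x - mu):
  Sigma^{-1} · (x - mu) = (-0.0317, 0.1079).
  (x - mu)^T · [Sigma^{-1} · (x - mu)] = (0)·(-0.0317) + (2)·(0.1079) = 0.2159.

Step 4 — take square root: d = √(0.2159) ≈ 0.4646.

d(x, mu) = √(0.2159) ≈ 0.4646


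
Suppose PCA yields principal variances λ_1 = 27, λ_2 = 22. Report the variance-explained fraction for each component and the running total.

Step 1 — total variance = trace(Sigma) = Σ λ_i = 27 + 22 = 49.

Step 2 — fraction explained by component i = λ_i / Σ λ:
  PC1: 27/49 = 0.551
  PC2: 22/49 = 0.449

Step 3 — cumulative fraction after k components = (λ_1 + ... + λ_k) / Σ λ:
  k = 1: 27/49 = 0.551
  k = 2: (27 + 22)/49 = 49/49 = 1

Summary (fraction, with percent):

explained: PC1 0.551 (55.1%), PC2 0.449 (44.9%);  cumulative: 0.551, 1


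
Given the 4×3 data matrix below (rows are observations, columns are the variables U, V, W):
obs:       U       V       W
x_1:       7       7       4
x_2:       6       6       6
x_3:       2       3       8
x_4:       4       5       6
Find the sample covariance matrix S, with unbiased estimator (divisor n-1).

Step 1 — column means:
  mean(U) = (7 + 6 + 2 + 4) / 4 = 19/4 = 4.75
  mean(V) = (7 + 6 + 3 + 5) / 4 = 21/4 = 5.25
  mean(W) = (4 + 6 + 8 + 6) / 4 = 24/4 = 6

Step 2 — sample covariance S[i,j] = (1/(n-1)) · Σ_k (x_{k,i} - mean_i) · (x_{k,j} - mean_j), with n-1 = 3.
  S[U,U] = ((2.25)·(2.25) + (1.25)·(1.25) + (-2.75)·(-2.75) + (-0.75)·(-0.75)) / 3 = 14.75/3 = 4.9167
  S[U,V] = ((2.25)·(1.75) + (1.25)·(0.75) + (-2.75)·(-2.25) + (-0.75)·(-0.25)) / 3 = 11.25/3 = 3.75
  S[U,W] = ((2.25)·(-2) + (1.25)·(0) + (-2.75)·(2) + (-0.75)·(0)) / 3 = -10/3 = -3.3333
  S[V,V] = ((1.75)·(1.75) + (0.75)·(0.75) + (-2.25)·(-2.25) + (-0.25)·(-0.25)) / 3 = 8.75/3 = 2.9167
  S[V,W] = ((1.75)·(-2) + (0.75)·(0) + (-2.25)·(2) + (-0.25)·(0)) / 3 = -8/3 = -2.6667
  S[W,W] = ((-2)·(-2) + (0)·(0) + (2)·(2) + (0)·(0)) / 3 = 8/3 = 2.6667

S is symmetric (S[j,i] = S[i,j]). Assembling:

S = [[4.9167, 3.75, -3.3333],
 [3.75, 2.9167, -2.6667],
 [-3.3333, -2.6667, 2.6667]]


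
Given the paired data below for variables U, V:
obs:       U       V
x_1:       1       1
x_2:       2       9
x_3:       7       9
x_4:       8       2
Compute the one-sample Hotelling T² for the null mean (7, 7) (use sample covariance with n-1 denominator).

Step 1 — sample mean vector:
  mean(U) = (1 + 2 + 7 + 8) / 4 = 18/4 = 4.5
  mean(V) = (1 + 9 + 9 + 2) / 4 = 21/4 = 5.25
  x̄ = (4.5, 5.25),  deviation x̄ - mu_0 = (4.5, 5.25) - (7, 7) = (-2.5, -1.75).

Step 2 — sample covariance matrix, S[i,j] = (1/(n-1)) · Σ_k (x_{k,i} - mean_i) · (x_{k,j} - mean_j), divisor n-1 = 3:
  S[U,U] = ((-3.5)·(-3.5) + (-2.5)·(-2.5) + (2.5)·(2.5) + (3.5)·(3.5)) / 3 = 37/3 = 12.3333
  S[U,V] = ((-3.5)·(-4.25) + (-2.5)·(3.75) + (2.5)·(3.75) + (3.5)·(-3.25)) / 3 = 3.5/3 = 1.1667
  S[V,V] = ((-4.25)·(-4.25) + (3.75)·(3.75) + (3.75)·(3.75) + (-3.25)·(-3.25)) / 3 = 56.75/3 = 18.9167
  S = [[12.3333, 1.1667],
 [1.1667, 18.9167]].

Step 3 — invert S. det(S) = 12.3333·18.9167 - (1.1667)² = 231.9444.
  S^{-1} = (1/det) · [[d, -b], [-b, a]] = [[0.0816, -0.005],
 [-0.005, 0.0532]].

Step 4 — quadratic form (x̄ - mu_0)^T · S^{-1} · (x̄ - mu_0):
  S^{-1} · (x̄ - mu_0) = (-0.1951, -0.0805),
  (x̄ - mu_0)^T · [...] = (-2.5)·(-0.1951) + (-1.75)·(-0.0805) = 0.6286.

Step 5 — scale by n: T² = 4 · 0.6286 = 2.5143.

T² ≈ 2.5143
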